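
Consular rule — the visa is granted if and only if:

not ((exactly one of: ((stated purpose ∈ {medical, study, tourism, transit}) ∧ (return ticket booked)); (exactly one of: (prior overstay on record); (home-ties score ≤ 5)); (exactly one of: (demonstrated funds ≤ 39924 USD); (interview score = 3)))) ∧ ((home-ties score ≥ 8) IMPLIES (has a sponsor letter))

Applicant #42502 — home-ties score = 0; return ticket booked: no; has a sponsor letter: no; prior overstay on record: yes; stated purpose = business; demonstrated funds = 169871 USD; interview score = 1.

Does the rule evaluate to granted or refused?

Atomic conditions:
  stated purpose ∈ {medical, study, tourism, transit}: business is not in the set → false
  return ticket booked: no → false
  prior overstay on record: yes → true
  home-ties score ≤ 5: 0 ≤ 5 is true
  demonstrated funds ≤ 39924 USD: 169871 ≤ 39924 is false
  interview score = 3: 1 == 3 is false
  home-ties score ≥ 8: 0 ≥ 8 is false
  has a sponsor letter: no → false
Combine:
[1.1.1] false AND false = false
[1.1.2] exactly-one(true, true) = false
[1.1.3] exactly-one(false, false) = false
[1.1] exactly-one(false, false, false) = false
[1] NOT false = true
[2] false → false (antecedent false ⇒ implication holds) = true
[root] true AND true = true
Overall: true → granted

Granted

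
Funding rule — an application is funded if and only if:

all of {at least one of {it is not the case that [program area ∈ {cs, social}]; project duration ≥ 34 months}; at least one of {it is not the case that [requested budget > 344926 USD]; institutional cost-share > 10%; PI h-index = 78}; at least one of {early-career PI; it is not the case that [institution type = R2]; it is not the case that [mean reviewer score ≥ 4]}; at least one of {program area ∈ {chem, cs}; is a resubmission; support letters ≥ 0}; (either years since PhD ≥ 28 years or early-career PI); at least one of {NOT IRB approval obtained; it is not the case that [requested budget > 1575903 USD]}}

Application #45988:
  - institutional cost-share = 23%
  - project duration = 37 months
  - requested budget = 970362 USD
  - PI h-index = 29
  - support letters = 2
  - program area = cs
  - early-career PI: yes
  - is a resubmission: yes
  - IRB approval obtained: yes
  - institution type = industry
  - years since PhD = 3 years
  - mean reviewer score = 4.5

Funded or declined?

Funded

Atomic conditions:
  program area ∈ {cs, social}: cs is in the set → true
  project duration ≥ 34 months: 37 ≥ 34 is true
  requested budget > 344926 USD: 970362 > 344926 is true
  institutional cost-share > 10%: 23 > 10 is true
  PI h-index = 78: 29 == 78 is false
  early-career PI: yes → true
  institution type = R2: industry == R2 is false
  mean reviewer score ≥ 4: 4.5 ≥ 4 is true
  program area ∈ {chem, cs}: cs is in the set → true
  is a resubmission: yes → true
  support letters ≥ 0: 2 ≥ 0 is true
  years since PhD ≥ 28 years: 3 ≥ 28 is false
  NOT IRB approval obtained: yes → false
  requested budget > 1575903 USD: 970362 > 1575903 is false
Combine:
[1.1] NOT true = false
[1] false OR true = true
[2.1] NOT true = false
[2] false OR true OR false = true
[3.2] NOT false = true
[3.3] NOT true = false
[3] true OR true OR false = true
[4] true OR true OR true = true
[5] false OR true = true
[6.2] NOT false = true
[6] false OR true = true
[root] true AND true AND true AND true AND true AND true = true
Overall: true → funded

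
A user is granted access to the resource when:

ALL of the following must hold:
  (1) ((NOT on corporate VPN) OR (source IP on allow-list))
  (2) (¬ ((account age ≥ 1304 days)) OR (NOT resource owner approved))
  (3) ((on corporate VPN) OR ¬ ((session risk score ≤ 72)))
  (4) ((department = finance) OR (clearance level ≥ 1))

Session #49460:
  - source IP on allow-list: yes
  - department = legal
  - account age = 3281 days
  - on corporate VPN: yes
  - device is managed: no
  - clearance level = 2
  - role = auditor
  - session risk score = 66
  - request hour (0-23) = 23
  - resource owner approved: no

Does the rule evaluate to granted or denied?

Granted

Atomic conditions:
  NOT on corporate VPN: yes → false
  source IP on allow-list: yes → true
  account age ≥ 1304 days: 3281 ≥ 1304 is true
  NOT resource owner approved: no → true
  on corporate VPN: yes → true
  session risk score ≤ 72: 66 ≤ 72 is true
  department = finance: legal == finance is false
  clearance level ≥ 1: 2 ≥ 1 is true
Combine:
[1] false OR true = true
[2.1] NOT true = false
[2] false OR true = true
[3.2] NOT true = false
[3] true OR false = true
[4] false OR true = true
[root] true AND true AND true AND true = true
Overall: true → granted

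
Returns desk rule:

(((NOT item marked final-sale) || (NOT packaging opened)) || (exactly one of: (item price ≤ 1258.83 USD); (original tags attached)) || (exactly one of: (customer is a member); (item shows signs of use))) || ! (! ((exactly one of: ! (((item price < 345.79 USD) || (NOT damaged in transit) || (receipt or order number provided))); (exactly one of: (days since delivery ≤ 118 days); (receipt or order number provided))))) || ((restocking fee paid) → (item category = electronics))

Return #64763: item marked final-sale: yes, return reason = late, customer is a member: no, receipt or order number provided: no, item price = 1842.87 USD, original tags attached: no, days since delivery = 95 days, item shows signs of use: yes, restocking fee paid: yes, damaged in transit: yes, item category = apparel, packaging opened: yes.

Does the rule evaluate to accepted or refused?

Accepted

Atomic conditions:
  NOT item marked final-sale: yes → false
  NOT packaging opened: yes → false
  item price ≤ 1258.83 USD: 1842.87 ≤ 1258.83 is false
  original tags attached: no → false
  customer is a member: no → false
  item shows signs of use: yes → true
  item price < 345.79 USD: 1842.87 < 345.79 is false
  NOT damaged in transit: yes → false
  receipt or order number provided: no → false
  days since delivery ≤ 118 days: 95 ≤ 118 is true
  restocking fee paid: yes → true
  item category = electronics: apparel == electronics is false
Combine:
[1.1] false OR false = false
[1.2] exactly-one(false, false) = false
[1.3] exactly-one(false, true) = true
[1] false OR false OR true = true
[2.1.1.1.1] false OR false OR false = false
[2.1.1.1] NOT false = true
[2.1.1.2] exactly-one(true, false) = true
[2.1.1] exactly-one(true, true) = false
[2.1] NOT false = true
[2] NOT true = false
[3] true → false = false
[root] true OR false OR false = true
Overall: true → accepted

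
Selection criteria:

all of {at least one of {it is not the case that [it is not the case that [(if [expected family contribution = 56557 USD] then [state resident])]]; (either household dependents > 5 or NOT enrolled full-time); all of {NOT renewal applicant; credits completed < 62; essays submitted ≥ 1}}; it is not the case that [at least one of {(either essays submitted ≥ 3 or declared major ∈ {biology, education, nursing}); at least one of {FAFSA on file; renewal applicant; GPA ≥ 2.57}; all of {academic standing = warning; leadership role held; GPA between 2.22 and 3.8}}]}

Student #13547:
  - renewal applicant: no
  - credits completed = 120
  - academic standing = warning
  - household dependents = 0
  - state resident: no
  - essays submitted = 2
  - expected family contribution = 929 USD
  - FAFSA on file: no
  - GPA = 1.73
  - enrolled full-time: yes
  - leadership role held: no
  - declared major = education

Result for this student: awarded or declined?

Declined

Atomic conditions:
  expected family contribution = 56557 USD: 929 == 56557 is false
  state resident: no → false
  household dependents > 5: 0 > 5 is false
  NOT enrolled full-time: yes → false
  NOT renewal applicant: no → true
  credits completed < 62: 120 < 62 is false
  essays submitted ≥ 1: 2 ≥ 1 is true
  essays submitted ≥ 3: 2 ≥ 3 is false
  declared major ∈ {biology, education, nursing}: education is in the set → true
  FAFSA on file: no → false
  renewal applicant: no → false
  GPA ≥ 2.57: 1.73 ≥ 2.57 is false
  academic standing = warning: warning == warning is true
  leadership role held: no → false
  GPA between 2.22 and 3.8: 1.73 in [2.22, 3.8] is false
Combine:
[1.1.1.1] false → false (antecedent false ⇒ implication holds) = true
[1.1.1] NOT true = false
[1.1] NOT false = true
[1.2] false OR false = false
[1.3] true AND false AND true = false
[1] true OR false OR false = true
[2.1.1] false OR true = true
[2.1.2] false OR false OR false = false
[2.1.3] true AND false AND false = false
[2.1] true OR false OR false = true
[2] NOT true = false
[root] true AND false = false
Overall: false → declined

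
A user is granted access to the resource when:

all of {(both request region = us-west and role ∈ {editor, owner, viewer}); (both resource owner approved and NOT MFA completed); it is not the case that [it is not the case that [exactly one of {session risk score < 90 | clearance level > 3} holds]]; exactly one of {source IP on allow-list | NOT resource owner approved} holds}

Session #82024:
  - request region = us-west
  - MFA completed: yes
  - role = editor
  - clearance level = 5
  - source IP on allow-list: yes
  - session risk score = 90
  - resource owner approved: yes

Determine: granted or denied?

Denied

Atomic conditions:
  request region = us-west: us-west == us-west is true
  role ∈ {editor, owner, viewer}: editor is in the set → true
  resource owner approved: yes → true
  NOT MFA completed: yes → false
  session risk score < 90: 90 < 90 is false
  clearance level > 3: 5 > 3 is true
  source IP on allow-list: yes → true
  NOT resource owner approved: yes → false
Combine:
[1] true AND true = true
[2] true AND false = false
[3.1.1] exactly-one(false, true) = true
[3.1] NOT true = false
[3] NOT false = true
[4] exactly-one(true, false) = true
[root] true AND false AND true AND true = false
Overall: false → denied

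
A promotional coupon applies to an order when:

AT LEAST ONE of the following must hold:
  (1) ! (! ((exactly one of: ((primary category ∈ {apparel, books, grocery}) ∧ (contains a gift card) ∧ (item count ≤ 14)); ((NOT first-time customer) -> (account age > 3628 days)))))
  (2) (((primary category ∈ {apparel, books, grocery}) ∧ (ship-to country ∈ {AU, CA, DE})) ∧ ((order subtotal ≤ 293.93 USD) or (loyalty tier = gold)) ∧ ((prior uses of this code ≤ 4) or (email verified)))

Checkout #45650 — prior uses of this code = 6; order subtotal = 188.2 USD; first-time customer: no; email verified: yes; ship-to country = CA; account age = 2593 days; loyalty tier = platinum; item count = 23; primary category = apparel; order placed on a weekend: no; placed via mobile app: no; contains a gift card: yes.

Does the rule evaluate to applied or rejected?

Atomic conditions:
  primary category ∈ {apparel, books, grocery}: apparel is in the set → true
  contains a gift card: yes → true
  item count ≤ 14: 23 ≤ 14 is false
  NOT first-time customer: no → true
  account age > 3628 days: 2593 > 3628 is false
  ship-to country ∈ {AU, CA, DE}: CA is in the set → true
  order subtotal ≤ 293.93 USD: 188.2 ≤ 293.93 is true
  loyalty tier = gold: platinum == gold is false
  prior uses of this code ≤ 4: 6 ≤ 4 is false
  email verified: yes → true
Combine:
[1.1.1.1] true AND true AND false = false
[1.1.1.2] true → false = false
[1.1.1] exactly-one(false, false) = false
[1.1] NOT false = true
[1] NOT true = false
[2.1] true AND true = true
[2.2] true OR false = true
[2.3] false OR true = true
[2] true AND true AND true = true
[root] false OR true = true
Overall: true → applied

Applied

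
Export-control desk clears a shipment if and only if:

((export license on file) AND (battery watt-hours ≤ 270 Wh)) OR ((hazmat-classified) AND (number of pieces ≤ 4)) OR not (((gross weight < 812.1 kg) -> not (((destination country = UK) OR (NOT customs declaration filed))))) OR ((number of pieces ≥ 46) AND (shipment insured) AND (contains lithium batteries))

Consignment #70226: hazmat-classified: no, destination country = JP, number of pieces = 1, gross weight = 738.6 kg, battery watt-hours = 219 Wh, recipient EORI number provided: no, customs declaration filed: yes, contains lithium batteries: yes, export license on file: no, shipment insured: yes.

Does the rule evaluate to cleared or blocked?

Blocked

Atomic conditions:
  export license on file: no → false
  battery watt-hours ≤ 270 Wh: 219 ≤ 270 is true
  hazmat-classified: no → false
  number of pieces ≤ 4: 1 ≤ 4 is true
  gross weight < 812.1 kg: 738.6 < 812.1 is true
  destination country = UK: JP == UK is false
  NOT customs declaration filed: yes → false
  number of pieces ≥ 46: 1 ≥ 46 is false
  shipment insured: yes → true
  contains lithium batteries: yes → true
Combine:
[1] false AND true = false
[2] false AND true = false
[3.1.2.1] false OR false = false
[3.1.2] NOT false = true
[3.1] true → true = true
[3] NOT true = false
[4] false AND true AND true = false
[root] false OR false OR false OR false = false
Overall: false → blocked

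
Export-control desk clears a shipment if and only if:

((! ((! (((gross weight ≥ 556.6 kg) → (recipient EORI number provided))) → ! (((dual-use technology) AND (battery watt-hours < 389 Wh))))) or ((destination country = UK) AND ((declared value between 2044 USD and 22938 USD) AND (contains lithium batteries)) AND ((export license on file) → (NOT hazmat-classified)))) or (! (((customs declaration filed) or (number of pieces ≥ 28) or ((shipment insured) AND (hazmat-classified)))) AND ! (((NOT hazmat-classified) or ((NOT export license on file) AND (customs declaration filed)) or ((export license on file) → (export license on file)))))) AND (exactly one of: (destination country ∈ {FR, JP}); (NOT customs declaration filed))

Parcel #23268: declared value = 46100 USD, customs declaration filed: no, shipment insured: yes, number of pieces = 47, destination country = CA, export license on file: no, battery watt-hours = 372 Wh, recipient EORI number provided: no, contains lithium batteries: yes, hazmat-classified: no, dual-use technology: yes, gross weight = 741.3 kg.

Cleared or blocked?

Cleared

Atomic conditions:
  gross weight ≥ 556.6 kg: 741.3 ≥ 556.6 is true
  recipient EORI number provided: no → false
  dual-use technology: yes → true
  battery watt-hours < 389 Wh: 372 < 389 is true
  destination country = UK: CA == UK is false
  declared value between 2044 USD and 22938 USD: 46100 in [2044, 22938] is false
  contains lithium batteries: yes → true
  export license on file: no → false
  NOT hazmat-classified: no → true
  customs declaration filed: no → false
  number of pieces ≥ 28: 47 ≥ 28 is true
  shipment insured: yes → true
  hazmat-classified: no → false
  NOT export license on file: no → true
  destination country ∈ {FR, JP}: CA is not in the set → false
  NOT customs declaration filed: no → true
Combine:
[1.1.1.1.1.1] true → false = false
[1.1.1.1.1] NOT false = true
[1.1.1.1.2.1] true AND true = true
[1.1.1.1.2] NOT true = false
[1.1.1.1] true → false = false
[1.1.1] NOT false = true
[1.1.2.2] false AND true = false
[1.1.2.3] false → true (antecedent false ⇒ implication holds) = true
[1.1.2] false AND false AND true = false
[1.1] true OR false = true
[1.2.1.1.3] true AND false = false
[1.2.1.1] false OR true OR false = true
[1.2.1] NOT true = false
[1.2.2.1.2] true AND false = false
[1.2.2.1.3] false → false (antecedent false ⇒ implication holds) = true
[1.2.2.1] true OR false OR true = true
[1.2.2] NOT true = false
[1.2] false AND false = false
[1] true OR false = true
[2] exactly-one(false, true) = true
[root] true AND true = true
Overall: true → cleared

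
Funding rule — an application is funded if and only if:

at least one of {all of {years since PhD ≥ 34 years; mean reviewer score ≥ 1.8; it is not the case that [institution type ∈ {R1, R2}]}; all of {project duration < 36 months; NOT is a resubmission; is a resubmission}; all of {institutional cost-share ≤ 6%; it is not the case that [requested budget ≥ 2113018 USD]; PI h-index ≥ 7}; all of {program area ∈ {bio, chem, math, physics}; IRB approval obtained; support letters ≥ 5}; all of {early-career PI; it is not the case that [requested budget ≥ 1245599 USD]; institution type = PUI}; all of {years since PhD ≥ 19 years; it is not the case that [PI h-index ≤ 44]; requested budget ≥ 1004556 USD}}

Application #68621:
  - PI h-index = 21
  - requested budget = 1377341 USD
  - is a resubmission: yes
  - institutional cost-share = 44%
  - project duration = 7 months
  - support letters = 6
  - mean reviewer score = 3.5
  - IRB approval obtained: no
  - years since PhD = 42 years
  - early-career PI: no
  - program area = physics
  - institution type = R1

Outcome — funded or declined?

Declined

Atomic conditions:
  years since PhD ≥ 34 years: 42 ≥ 34 is true
  mean reviewer score ≥ 1.8: 3.5 ≥ 1.8 is true
  institution type ∈ {R1, R2}: R1 is in the set → true
  project duration < 36 months: 7 < 36 is true
  NOT is a resubmission: yes → false
  is a resubmission: yes → true
  institutional cost-share ≤ 6%: 44 ≤ 6 is false
  requested budget ≥ 2113018 USD: 1377341 ≥ 2113018 is false
  PI h-index ≥ 7: 21 ≥ 7 is true
  program area ∈ {bio, chem, math, physics}: physics is in the set → true
  IRB approval obtained: no → false
  support letters ≥ 5: 6 ≥ 5 is true
  early-career PI: no → false
  requested budget ≥ 1245599 USD: 1377341 ≥ 1245599 is true
  institution type = PUI: R1 == PUI is false
  years since PhD ≥ 19 years: 42 ≥ 19 is true
  PI h-index ≤ 44: 21 ≤ 44 is true
  requested budget ≥ 1004556 USD: 1377341 ≥ 1004556 is true
Combine:
[1.3] NOT true = false
[1] true AND true AND false = false
[2] true AND false AND true = false
[3.2] NOT false = true
[3] false AND true AND true = false
[4] true AND false AND true = false
[5.2] NOT true = false
[5] false AND false AND false = false
[6.2] NOT true = false
[6] true AND false AND true = false
[root] false OR false OR false OR false OR false OR false = false
Overall: false → declined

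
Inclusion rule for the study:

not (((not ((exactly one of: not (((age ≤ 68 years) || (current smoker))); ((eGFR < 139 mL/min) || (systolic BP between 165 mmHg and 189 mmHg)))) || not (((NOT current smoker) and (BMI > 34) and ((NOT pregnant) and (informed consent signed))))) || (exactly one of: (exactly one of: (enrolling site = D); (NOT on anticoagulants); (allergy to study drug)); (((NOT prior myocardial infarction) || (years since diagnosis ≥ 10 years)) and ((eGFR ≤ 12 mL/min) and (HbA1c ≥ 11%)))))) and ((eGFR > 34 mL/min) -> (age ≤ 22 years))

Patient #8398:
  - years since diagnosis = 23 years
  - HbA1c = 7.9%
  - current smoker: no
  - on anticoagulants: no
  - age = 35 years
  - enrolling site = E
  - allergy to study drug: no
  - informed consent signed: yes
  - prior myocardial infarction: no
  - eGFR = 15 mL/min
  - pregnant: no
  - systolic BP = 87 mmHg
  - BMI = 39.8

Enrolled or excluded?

Excluded

Atomic conditions:
  age ≤ 68 years: 35 ≤ 68 is true
  current smoker: no → false
  eGFR < 139 mL/min: 15 < 139 is true
  systolic BP between 165 mmHg and 189 mmHg: 87 in [165, 189] is false
  NOT current smoker: no → true
  BMI > 34: 39.8 > 34 is true
  NOT pregnant: no → true
  informed consent signed: yes → true
  enrolling site = D: E == D is false
  NOT on anticoagulants: no → true
  allergy to study drug: no → false
  NOT prior myocardial infarction: no → true
  years since diagnosis ≥ 10 years: 23 ≥ 10 is true
  eGFR ≤ 12 mL/min: 15 ≤ 12 is false
  HbA1c ≥ 11%: 7.9 ≥ 11 is false
  eGFR > 34 mL/min: 15 > 34 is false
  age ≤ 22 years: 35 ≤ 22 is false
Combine:
[1.1.1.1.1.1.1] true OR false = true
[1.1.1.1.1.1] NOT true = false
[1.1.1.1.1.2] true OR false = true
[1.1.1.1.1] exactly-one(false, true) = true
[1.1.1.1] NOT true = false
[1.1.1.2.1.3] true AND true = true
[1.1.1.2.1] true AND true AND true = true
[1.1.1.2] NOT true = false
[1.1.1] false OR false = false
[1.1.2.1] exactly-one(false, true, false) = true
[1.1.2.2.1] true OR true = true
[1.1.2.2.2] false AND false = false
[1.1.2.2] true AND false = false
[1.1.2] exactly-one(true, false) = true
[1.1] false OR true = true
[1] NOT true = false
[2] false → false (antecedent false ⇒ implication holds) = true
[root] false AND true = false
Overall: false → excluded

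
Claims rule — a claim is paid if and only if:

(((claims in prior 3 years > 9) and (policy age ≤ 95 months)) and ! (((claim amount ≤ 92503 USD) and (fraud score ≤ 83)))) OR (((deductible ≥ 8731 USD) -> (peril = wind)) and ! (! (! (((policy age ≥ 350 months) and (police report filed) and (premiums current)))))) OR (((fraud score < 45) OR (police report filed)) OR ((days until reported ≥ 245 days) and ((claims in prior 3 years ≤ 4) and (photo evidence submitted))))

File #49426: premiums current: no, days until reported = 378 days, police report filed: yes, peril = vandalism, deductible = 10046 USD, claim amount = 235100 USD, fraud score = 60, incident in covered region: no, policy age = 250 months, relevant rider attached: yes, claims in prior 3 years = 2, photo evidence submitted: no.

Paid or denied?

Atomic conditions:
  claims in prior 3 years > 9: 2 > 9 is false
  policy age ≤ 95 months: 250 ≤ 95 is false
  claim amount ≤ 92503 USD: 235100 ≤ 92503 is false
  fraud score ≤ 83: 60 ≤ 83 is true
  deductible ≥ 8731 USD: 10046 ≥ 8731 is true
  peril = wind: vandalism == wind is false
  policy age ≥ 350 months: 250 ≥ 350 is false
  police report filed: yes → true
  premiums current: no → false
  fraud score < 45: 60 < 45 is false
  days until reported ≥ 245 days: 378 ≥ 245 is true
  claims in prior 3 years ≤ 4: 2 ≤ 4 is true
  photo evidence submitted: no → false
Combine:
[1.1] false AND false = false
[1.2.1] false AND true = false
[1.2] NOT false = true
[1] false AND true = false
[2.1] true → false = false
[2.2.1.1.1] false AND true AND false = false
[2.2.1.1] NOT false = true
[2.2.1] NOT true = false
[2.2] NOT false = true
[2] false AND true = false
[3.1] false OR true = true
[3.2.2] true AND false = false
[3.2] true AND false = false
[3] true OR false = true
[root] false OR false OR true = true
Overall: true → paid

Paid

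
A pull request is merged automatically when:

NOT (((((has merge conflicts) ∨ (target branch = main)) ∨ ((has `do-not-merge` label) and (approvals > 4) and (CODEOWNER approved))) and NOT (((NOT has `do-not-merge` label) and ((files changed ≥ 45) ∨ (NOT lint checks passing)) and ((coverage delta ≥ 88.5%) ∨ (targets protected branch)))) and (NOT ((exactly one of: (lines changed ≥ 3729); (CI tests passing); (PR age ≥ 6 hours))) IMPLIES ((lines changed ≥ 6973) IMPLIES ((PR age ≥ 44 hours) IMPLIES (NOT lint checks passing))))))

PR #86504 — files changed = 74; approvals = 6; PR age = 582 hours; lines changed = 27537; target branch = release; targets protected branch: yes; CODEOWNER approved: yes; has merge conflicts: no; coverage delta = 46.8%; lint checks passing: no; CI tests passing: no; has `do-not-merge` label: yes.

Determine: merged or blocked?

Blocked

Atomic conditions:
  has merge conflicts: no → false
  target branch = main: release == main is false
  has `do-not-merge` label: yes → true
  approvals > 4: 6 > 4 is true
  CODEOWNER approved: yes → true
  NOT has `do-not-merge` label: yes → false
  files changed ≥ 45: 74 ≥ 45 is true
  NOT lint checks passing: no → true
  coverage delta ≥ 88.5%: 46.8 ≥ 88.5 is false
  targets protected branch: yes → true
  lines changed ≥ 3729: 27537 ≥ 3729 is true
  CI tests passing: no → false
  PR age ≥ 6 hours: 582 ≥ 6 is true
  lines changed ≥ 6973: 27537 ≥ 6973 is true
  PR age ≥ 44 hours: 582 ≥ 44 is true
Combine:
[1.1.1] false OR false = false
[1.1.2] true AND true AND true = true
[1.1] false OR true = true
[1.2.1.2] true OR true = true
[1.2.1.3] false OR true = true
[1.2.1] false AND true AND true = false
[1.2] NOT false = true
[1.3.1.1] exactly-one(true, false, true) = false
[1.3.1] NOT false = true
[1.3.2.2] true → true = true
[1.3.2] true → true = true
[1.3] true → true = true
[1] true AND true AND true = true
[root] NOT true = false
Overall: false → blocked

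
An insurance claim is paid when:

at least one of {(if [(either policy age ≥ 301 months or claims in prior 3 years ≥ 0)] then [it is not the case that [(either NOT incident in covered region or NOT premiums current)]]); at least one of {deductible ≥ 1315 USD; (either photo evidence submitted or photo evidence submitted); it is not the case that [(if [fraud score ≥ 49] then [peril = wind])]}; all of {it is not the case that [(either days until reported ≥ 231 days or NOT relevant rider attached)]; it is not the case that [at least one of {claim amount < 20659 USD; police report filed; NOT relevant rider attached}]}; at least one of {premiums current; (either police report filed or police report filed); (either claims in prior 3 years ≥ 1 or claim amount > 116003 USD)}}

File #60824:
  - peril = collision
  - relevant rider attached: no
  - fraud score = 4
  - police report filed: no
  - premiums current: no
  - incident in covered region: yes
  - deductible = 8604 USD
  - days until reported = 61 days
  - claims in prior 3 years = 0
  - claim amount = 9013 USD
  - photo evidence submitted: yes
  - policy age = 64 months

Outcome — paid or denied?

Paid

Atomic conditions:
  policy age ≥ 301 months: 64 ≥ 301 is false
  claims in prior 3 years ≥ 0: 0 ≥ 0 is true
  NOT incident in covered region: yes → false
  NOT premiums current: no → true
  deductible ≥ 1315 USD: 8604 ≥ 1315 is true
  photo evidence submitted: yes → true
  fraud score ≥ 49: 4 ≥ 49 is false
  peril = wind: collision == wind is false
  days until reported ≥ 231 days: 61 ≥ 231 is false
  NOT relevant rider attached: no → true
  claim amount < 20659 USD: 9013 < 20659 is true
  police report filed: no → false
  premiums current: no → false
  claims in prior 3 years ≥ 1: 0 ≥ 1 is false
  claim amount > 116003 USD: 9013 > 116003 is false
Combine:
[1.1] false OR true = true
[1.2.1] false OR true = true
[1.2] NOT true = false
[1] true → false = false
[2.2] true OR true = true
[2.3.1] false → false (antecedent false ⇒ implication holds) = true
[2.3] NOT true = false
[2] true OR true OR false = true
[3.1.1] false OR true = true
[3.1] NOT true = false
[3.2.1] true OR false OR true = true
[3.2] NOT true = false
[3] false AND false = false
[4.2] false OR false = false
[4.3] false OR false = false
[4] false OR false OR false = false
[root] false OR true OR false OR false = true
Overall: true → paid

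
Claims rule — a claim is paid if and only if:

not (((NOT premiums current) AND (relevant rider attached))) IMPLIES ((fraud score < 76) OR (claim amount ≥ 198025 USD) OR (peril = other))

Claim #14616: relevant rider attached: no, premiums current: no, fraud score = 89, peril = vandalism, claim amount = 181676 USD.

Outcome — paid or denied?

Denied

Atomic conditions:
  NOT premiums current: no → true
  relevant rider attached: no → false
  fraud score < 76: 89 < 76 is false
  claim amount ≥ 198025 USD: 181676 ≥ 198025 is false
  peril = other: vandalism == other is false
Combine:
[1.1] true AND false = false
[1] NOT false = true
[2] false OR false OR false = false
[root] true → false = false
Overall: false → denied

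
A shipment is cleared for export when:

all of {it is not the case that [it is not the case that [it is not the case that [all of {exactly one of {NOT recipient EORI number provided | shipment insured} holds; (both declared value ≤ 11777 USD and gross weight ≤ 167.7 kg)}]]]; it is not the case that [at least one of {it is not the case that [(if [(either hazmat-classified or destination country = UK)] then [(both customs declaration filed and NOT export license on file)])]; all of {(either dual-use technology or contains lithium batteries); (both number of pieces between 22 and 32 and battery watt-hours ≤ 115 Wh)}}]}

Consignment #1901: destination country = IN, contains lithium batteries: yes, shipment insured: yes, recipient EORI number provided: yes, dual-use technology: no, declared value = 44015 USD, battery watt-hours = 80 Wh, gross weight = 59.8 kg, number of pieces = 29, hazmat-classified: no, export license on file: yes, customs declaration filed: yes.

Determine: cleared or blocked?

Blocked

Atomic conditions:
  NOT recipient EORI number provided: yes → false
  shipment insured: yes → true
  declared value ≤ 11777 USD: 44015 ≤ 11777 is false
  gross weight ≤ 167.7 kg: 59.8 ≤ 167.7 is true
  hazmat-classified: no → false
  destination country = UK: IN == UK is false
  customs declaration filed: yes → true
  NOT export license on file: yes → false
  dual-use technology: no → false
  contains lithium batteries: yes → true
  number of pieces between 22 and 32: 29 in [22, 32] is true
  battery watt-hours ≤ 115 Wh: 80 ≤ 115 is true
Combine:
[1.1.1.1.1] exactly-one(false, true) = true
[1.1.1.1.2] false AND true = false
[1.1.1.1] true AND false = false
[1.1.1] NOT false = true
[1.1] NOT true = false
[1] NOT false = true
[2.1.1.1.1] false OR false = false
[2.1.1.1.2] true AND false = false
[2.1.1.1] false → false (antecedent false ⇒ implication holds) = true
[2.1.1] NOT true = false
[2.1.2.1] false OR true = true
[2.1.2.2] true AND true = true
[2.1.2] true AND true = true
[2.1] false OR true = true
[2] NOT true = false
[root] true AND false = false
Overall: false → blocked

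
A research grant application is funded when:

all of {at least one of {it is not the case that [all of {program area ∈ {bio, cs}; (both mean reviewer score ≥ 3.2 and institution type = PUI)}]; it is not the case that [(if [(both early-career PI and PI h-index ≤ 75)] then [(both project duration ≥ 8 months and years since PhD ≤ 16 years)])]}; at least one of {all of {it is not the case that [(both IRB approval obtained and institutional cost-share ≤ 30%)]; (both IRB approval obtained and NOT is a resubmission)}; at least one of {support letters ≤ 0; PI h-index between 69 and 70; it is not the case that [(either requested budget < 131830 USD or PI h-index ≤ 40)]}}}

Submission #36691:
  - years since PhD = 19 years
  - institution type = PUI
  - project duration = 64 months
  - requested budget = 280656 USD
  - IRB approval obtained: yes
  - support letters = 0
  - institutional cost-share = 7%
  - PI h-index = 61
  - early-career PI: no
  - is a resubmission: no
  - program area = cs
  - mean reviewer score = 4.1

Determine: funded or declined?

Declined

Atomic conditions:
  program area ∈ {bio, cs}: cs is in the set → true
  mean reviewer score ≥ 3.2: 4.1 ≥ 3.2 is true
  institution type = PUI: PUI == PUI is true
  early-career PI: no → false
  PI h-index ≤ 75: 61 ≤ 75 is true
  project duration ≥ 8 months: 64 ≥ 8 is true
  years since PhD ≤ 16 years: 19 ≤ 16 is false
  IRB approval obtained: yes → true
  institutional cost-share ≤ 30%: 7 ≤ 30 is true
  NOT is a resubmission: no → true
  support letters ≤ 0: 0 ≤ 0 is true
  PI h-index between 69 and 70: 61 in [69, 70] is false
  requested budget < 131830 USD: 280656 < 131830 is false
  PI h-index ≤ 40: 61 ≤ 40 is false
Combine:
[1.1.1.2] true AND true = true
[1.1.1] true AND true = true
[1.1] NOT true = false
[1.2.1.1] false AND true = false
[1.2.1.2] true AND false = false
[1.2.1] false → false (antecedent false ⇒ implication holds) = true
[1.2] NOT true = false
[1] false OR false = false
[2.1.1.1] true AND true = true
[2.1.1] NOT true = false
[2.1.2] true AND true = true
[2.1] false AND true = false
[2.2.3.1] false OR false = false
[2.2.3] NOT false = true
[2.2] true OR false OR true = true
[2] false OR true = true
[root] false AND true = false
Overall: false → declined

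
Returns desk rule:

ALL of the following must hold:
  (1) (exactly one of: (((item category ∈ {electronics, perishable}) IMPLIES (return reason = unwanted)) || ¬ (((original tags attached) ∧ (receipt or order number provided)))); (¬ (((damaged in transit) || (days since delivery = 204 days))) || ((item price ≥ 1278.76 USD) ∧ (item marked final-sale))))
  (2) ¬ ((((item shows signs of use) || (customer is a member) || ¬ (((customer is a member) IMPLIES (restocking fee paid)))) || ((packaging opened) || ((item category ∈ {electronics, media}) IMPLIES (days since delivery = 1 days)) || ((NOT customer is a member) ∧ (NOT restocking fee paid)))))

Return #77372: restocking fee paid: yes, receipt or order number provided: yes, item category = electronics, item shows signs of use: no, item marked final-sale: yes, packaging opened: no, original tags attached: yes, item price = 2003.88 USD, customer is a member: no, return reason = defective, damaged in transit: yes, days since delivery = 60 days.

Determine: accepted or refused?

Atomic conditions:
  item category ∈ {electronics, perishable}: electronics is in the set → true
  return reason = unwanted: defective == unwanted is false
  original tags attached: yes → true
  receipt or order number provided: yes → true
  damaged in transit: yes → true
  days since delivery = 204 days: 60 == 204 is false
  item price ≥ 1278.76 USD: 2003.88 ≥ 1278.76 is true
  item marked final-sale: yes → true
  item shows signs of use: no → false
  customer is a member: no → false
  restocking fee paid: yes → true
  packaging opened: no → false
  item category ∈ {electronics, media}: electronics is in the set → true
  days since delivery = 1 days: 60 == 1 is false
  NOT customer is a member: no → true
  NOT restocking fee paid: yes → false
Combine:
[1.1.1] true → false = false
[1.1.2.1] true AND true = true
[1.1.2] NOT true = false
[1.1] false OR false = false
[1.2.1.1] true OR false = true
[1.2.1] NOT true = false
[1.2.2] true AND true = true
[1.2] false OR true = true
[1] exactly-one(false, true) = true
[2.1.1.3.1] false → true (antecedent false ⇒ implication holds) = true
[2.1.1.3] NOT true = false
[2.1.1] false OR false OR false = false
[2.1.2.2] true → false = false
[2.1.2.3] true AND false = false
[2.1.2] false OR false OR false = false
[2.1] false OR false = false
[2] NOT false = true
[root] true AND true = true
Overall: true → accepted

Accepted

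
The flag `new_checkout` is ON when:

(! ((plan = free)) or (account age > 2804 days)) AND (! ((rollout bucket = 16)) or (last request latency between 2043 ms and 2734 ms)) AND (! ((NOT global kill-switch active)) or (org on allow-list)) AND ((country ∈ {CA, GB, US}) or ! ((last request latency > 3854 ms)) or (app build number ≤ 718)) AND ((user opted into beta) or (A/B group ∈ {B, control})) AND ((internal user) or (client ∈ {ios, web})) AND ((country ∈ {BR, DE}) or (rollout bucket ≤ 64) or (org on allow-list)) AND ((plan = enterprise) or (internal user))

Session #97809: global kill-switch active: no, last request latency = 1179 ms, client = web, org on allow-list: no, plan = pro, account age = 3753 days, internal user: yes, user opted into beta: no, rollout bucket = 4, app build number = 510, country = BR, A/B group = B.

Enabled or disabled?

Disabled

Atomic conditions:
  plan = free: pro == free is false
  account age > 2804 days: 3753 > 2804 is true
  rollout bucket = 16: 4 == 16 is false
  last request latency between 2043 ms and 2734 ms: 1179 in [2043, 2734] is false
  NOT global kill-switch active: no → true
  org on allow-list: no → false
  country ∈ {CA, GB, US}: BR is not in the set → false
  last request latency > 3854 ms: 1179 > 3854 is false
  app build number ≤ 718: 510 ≤ 718 is true
  user opted into beta: no → false
  A/B group ∈ {B, control}: B is in the set → true
  internal user: yes → true
  client ∈ {ios, web}: web is in the set → true
  country ∈ {BR, DE}: BR is in the set → true
  rollout bucket ≤ 64: 4 ≤ 64 is true
  plan = enterprise: pro == enterprise is false
Combine:
[1.1] NOT false = true
[1] true OR true = true
[2.1] NOT false = true
[2] true OR false = true
[3.1] NOT true = false
[3] false OR false = false
[4.2] NOT false = true
[4] false OR true OR true = true
[5] false OR true = true
[6] true OR true = true
[7] true OR true OR false = true
[8] false OR true = true
[root] true AND true AND false AND true AND true AND true AND true AND true = false
Overall: false → disabled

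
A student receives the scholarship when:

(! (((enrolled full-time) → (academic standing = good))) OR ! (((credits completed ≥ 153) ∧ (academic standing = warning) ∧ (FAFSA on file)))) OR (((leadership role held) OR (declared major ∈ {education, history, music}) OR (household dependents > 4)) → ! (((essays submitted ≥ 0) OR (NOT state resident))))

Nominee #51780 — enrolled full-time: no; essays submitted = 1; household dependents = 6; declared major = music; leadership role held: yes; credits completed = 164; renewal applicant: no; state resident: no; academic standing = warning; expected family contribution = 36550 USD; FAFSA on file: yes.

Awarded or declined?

Declined

Atomic conditions:
  enrolled full-time: no → false
  academic standing = good: warning == good is false
  credits completed ≥ 153: 164 ≥ 153 is true
  academic standing = warning: warning == warning is true
  FAFSA on file: yes → true
  leadership role held: yes → true
  declared major ∈ {education, history, music}: music is in the set → true
  household dependents > 4: 6 > 4 is true
  essays submitted ≥ 0: 1 ≥ 0 is true
  NOT state resident: no → true
Combine:
[1.1.1] false → false (antecedent false ⇒ implication holds) = true
[1.1] NOT true = false
[1.2.1] true AND true AND true = true
[1.2] NOT true = false
[1] false OR false = false
[2.1] true OR true OR true = true
[2.2.1] true OR true = true
[2.2] NOT true = false
[2] true → false = false
[root] false OR false = false
Overall: false → declined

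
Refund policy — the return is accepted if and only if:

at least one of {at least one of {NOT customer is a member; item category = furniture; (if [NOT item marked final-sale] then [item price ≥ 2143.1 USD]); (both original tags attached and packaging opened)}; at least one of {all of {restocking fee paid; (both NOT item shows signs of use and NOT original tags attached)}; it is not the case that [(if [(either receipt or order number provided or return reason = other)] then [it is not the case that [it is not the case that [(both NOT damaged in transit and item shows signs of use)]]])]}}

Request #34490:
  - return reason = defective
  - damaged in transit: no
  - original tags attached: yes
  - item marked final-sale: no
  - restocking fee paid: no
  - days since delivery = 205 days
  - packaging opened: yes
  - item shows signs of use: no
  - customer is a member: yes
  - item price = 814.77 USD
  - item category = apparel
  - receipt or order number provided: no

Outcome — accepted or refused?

Atomic conditions:
  NOT customer is a member: yes → false
  item category = furniture: apparel == furniture is false
  NOT item marked final-sale: no → true
  item price ≥ 2143.1 USD: 814.77 ≥ 2143.1 is false
  original tags attached: yes → true
  packaging opened: yes → true
  restocking fee paid: no → false
  NOT item shows signs of use: no → true
  NOT original tags attached: yes → false
  receipt or order number provided: no → false
  return reason = other: defective == other is false
  NOT damaged in transit: no → true
  item shows signs of use: no → false
Combine:
[1.3] true → false = false
[1.4] true AND true = true
[1] false OR false OR false OR true = true
[2.1.2] true AND false = false
[2.1] false AND false = false
[2.2.1.1] false OR false = false
[2.2.1.2.1.1] true AND false = false
[2.2.1.2.1] NOT false = true
[2.2.1.2] NOT true = false
[2.2.1] false → false (antecedent false ⇒ implication holds) = true
[2.2] NOT true = false
[2] false OR false = false
[root] true OR false = true
Overall: true → accepted

Accepted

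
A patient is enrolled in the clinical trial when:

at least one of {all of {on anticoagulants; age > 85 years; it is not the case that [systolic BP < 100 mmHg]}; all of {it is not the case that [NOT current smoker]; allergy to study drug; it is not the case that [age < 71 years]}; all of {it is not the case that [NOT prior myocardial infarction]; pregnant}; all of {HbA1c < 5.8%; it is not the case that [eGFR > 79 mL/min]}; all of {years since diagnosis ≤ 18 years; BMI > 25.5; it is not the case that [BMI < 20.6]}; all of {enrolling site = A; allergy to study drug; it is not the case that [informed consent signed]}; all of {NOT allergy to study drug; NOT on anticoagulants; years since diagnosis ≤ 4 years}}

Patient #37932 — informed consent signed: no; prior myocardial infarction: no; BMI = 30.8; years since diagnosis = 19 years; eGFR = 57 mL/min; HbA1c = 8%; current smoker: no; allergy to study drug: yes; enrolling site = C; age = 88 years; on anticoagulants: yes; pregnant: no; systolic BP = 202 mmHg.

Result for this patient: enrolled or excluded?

Enrolled

Atomic conditions:
  on anticoagulants: yes → true
  age > 85 years: 88 > 85 is true
  systolic BP < 100 mmHg: 202 < 100 is false
  NOT current smoker: no → true
  allergy to study drug: yes → true
  age < 71 years: 88 < 71 is false
  NOT prior myocardial infarction: no → true
  pregnant: no → false
  HbA1c < 5.8%: 8 < 5.8 is false
  eGFR > 79 mL/min: 57 > 79 is false
  years since diagnosis ≤ 18 years: 19 ≤ 18 is false
  BMI > 25.5: 30.8 > 25.5 is true
  BMI < 20.6: 30.8 < 20.6 is false
  enrolling site = A: C == A is false
  informed consent signed: no → false
  NOT allergy to study drug: yes → false
  NOT on anticoagulants: yes → false
  years since diagnosis ≤ 4 years: 19 ≤ 4 is false
Combine:
[1.3] NOT false = true
[1] true AND true AND true = true
[2.1] NOT true = false
[2.3] NOT false = true
[2] false AND true AND true = false
[3.1] NOT true = false
[3] false AND false = false
[4.2] NOT false = true
[4] false AND true = false
[5.3] NOT false = true
[5] false AND true AND true = false
[6.3] NOT false = true
[6] false AND true AND true = false
[7] false AND false AND false = false
[root] true OR false OR false OR false OR false OR false OR false = true
Overall: true → enrolled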